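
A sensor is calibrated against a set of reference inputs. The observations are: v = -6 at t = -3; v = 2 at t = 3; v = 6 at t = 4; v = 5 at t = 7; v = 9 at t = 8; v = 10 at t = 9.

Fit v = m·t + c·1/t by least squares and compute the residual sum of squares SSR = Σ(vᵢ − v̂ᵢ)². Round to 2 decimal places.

SSR = 16.17

With design matrix A, AᵀA = [[228, 6]; [6, 84613/254016]] and Aᵀv = [245, 3587/504]ᵀ.
Determinant 228·(84613/254016) − 6² = 845599/21168.
m = (245·(84613/254016) − 6·(3587/504))/(845599/21168) = 9883097/10147188; c = (228·(3587/504) − 6·245)/(845599/21168) = 3232152/845599.
Residuals: -6101743/3382396, -7427841/3382396, 2913571/2536797, -23986571/10147188, 1852922/2536797, 2738157/3382396; SSR = 164107079/10147188.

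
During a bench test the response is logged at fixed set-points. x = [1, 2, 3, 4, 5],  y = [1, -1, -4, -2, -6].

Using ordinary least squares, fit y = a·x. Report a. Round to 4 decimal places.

a = -0.9273

Setting ∂/∂a … = 0 gives: 55·a = -51.
(Σx·x = 55, Σx·y = -51.)
a = (-51)/55 = -0.927273.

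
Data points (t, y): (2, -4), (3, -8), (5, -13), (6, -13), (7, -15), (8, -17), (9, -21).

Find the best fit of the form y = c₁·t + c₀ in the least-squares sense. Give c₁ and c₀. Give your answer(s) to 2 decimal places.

c₁ = -2.16, c₀ = -0.68

From the data, Σt·t = 268, Σt = 40, Σ1 = 7.
Right-hand side: Σt·y = -605, Σy = -91.
Normal equations: [[268, 40]; [40, 7]]·[c₁, c₀]ᵀ = [-605, -91]ᵀ.
Eliminating c₀: 7·(row 1) − 40·(row 2) gives 276·c₁ = 7·(-605) − 40·(-91) = -595, so c₁ = -595/276.
Then c₀ = ((-91) − 40·(-595/276))/7 = -47/69.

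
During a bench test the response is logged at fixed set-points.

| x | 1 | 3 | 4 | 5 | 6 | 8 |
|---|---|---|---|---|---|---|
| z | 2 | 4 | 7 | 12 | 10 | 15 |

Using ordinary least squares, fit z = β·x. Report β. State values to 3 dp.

β = 1.868

Sums needed: Σx·x = 151.
For Mᵀz: Σx·z = 282.
So MᵀM·[β]ᵀ = Mᵀz: [[151]]·[β]ᵀ = [282]ᵀ.
Hence β = 282 / 151 ≈ 1.86755.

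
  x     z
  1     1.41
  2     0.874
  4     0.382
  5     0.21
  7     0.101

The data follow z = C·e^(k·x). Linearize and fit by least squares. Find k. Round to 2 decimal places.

Linearized form: ln z = k·x + ln C. From the 5 transformed points,
Sums: Σx = 19.0000, Σ(x)² = 95.0000, Σln z = -4.6067, Σx·ln z = -27.6268.
Normal system: [[95.0000, 19.0000]; [19.0000, 5]]·[k, ln C]ᵀ = [-27.6268, -4.6067]ᵀ.
Slope k = (n·Σx·ln z − Σx·Σln z)/(n·Σ(x)² − (Σx)²) = (5·-27.6268 − 19.0000·-4.6067)/114.0000 = -0.44392; ln C = (Σln z − k·Σx)/n = 0.76554.

k = -0.44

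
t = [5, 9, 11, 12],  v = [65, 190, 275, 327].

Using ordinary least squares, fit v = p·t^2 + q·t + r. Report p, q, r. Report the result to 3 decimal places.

p = 2.083, q = 1.883, r = 3.600

Sums needed: Σt^2·t^2 = 42563, Σt^2·t = 3913, Σt^2 = 371, Σt·t = 371, Σt = 37, Σ1 = 4.
Moment sums: Σt^2·v = 97378, Σt·v = 8984, Σv = 857.
Normal equations: [[42563, 3913, 371]; [3913, 371, 37]; [371, 37, 4]]·[p, q, r]ᵀ = [97378, 8984, 857]ᵀ.
Solving the 3×3 system (Gaussian elimination) gives p = 25/12, q = 113/60, r = 18/5.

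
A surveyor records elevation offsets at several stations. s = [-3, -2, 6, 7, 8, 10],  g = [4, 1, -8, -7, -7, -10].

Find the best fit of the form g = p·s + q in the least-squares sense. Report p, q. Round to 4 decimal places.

Forming AᵀA = [[262, 26]; [26, 6]] and Aᵀg = [-267, -27]ᵀ gives AᵀA·[p, q]ᵀ = Aᵀg.
det = 262·6 − 26² = 896.
p = ((-267)·6 − 26·(-27))/896 = -225/224; q = (262·(-27) − 26·(-267))/896 = -33/224.

p = -1.0045, q = -0.1473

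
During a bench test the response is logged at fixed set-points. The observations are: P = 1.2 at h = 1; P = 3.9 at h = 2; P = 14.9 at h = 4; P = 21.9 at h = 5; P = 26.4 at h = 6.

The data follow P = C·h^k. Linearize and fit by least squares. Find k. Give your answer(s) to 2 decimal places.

k = 1.77

With ln Pᵢ as the transformed response and ln hᵢ as the regressor:
Over the data: Σln h = 5.4806, Σ(ln h)² = 8.2030, Σln P = 10.6045, Σln h·ln P = 15.5208.
Normal system: [[8.2030, 5.4806]; [5.4806, 5]]·[k, ln C]ᵀ = [15.5208, 10.6045]ᵀ.
Δ = 8.2030·5 − (5.4806)² = 10.9774; k = (15.5208·5 − 5.4806·10.6045)/10.9774 = 1.77498, ln C = (8.2030·10.6045 − 5.4806·15.5208)/10.9774 = 0.17530.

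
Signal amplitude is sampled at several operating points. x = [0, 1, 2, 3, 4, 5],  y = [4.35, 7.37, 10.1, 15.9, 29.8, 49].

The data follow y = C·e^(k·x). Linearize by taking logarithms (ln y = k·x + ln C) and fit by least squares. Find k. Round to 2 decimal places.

k = 0.48

Linearized form: ln y = k·x + ln C. From the 6 transformed points,
Sums: Σx = 15.0000, Σ(x)² = 55.0000, Σln y = 15.8328, Σx·ln y = 47.9586.
Normal system: [[55.0000, 15.0000]; [15.0000, 6]]·[k, ln C]ᵀ = [47.9586, 15.8328]ᵀ.
Solving (det = 105.0000): k = 0.47867, ln C = 1.44213.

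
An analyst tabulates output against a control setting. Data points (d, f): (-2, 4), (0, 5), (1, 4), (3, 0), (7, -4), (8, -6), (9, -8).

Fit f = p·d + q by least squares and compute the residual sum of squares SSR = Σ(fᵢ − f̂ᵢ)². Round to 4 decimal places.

SSR = 9.6564

From the data, Σd·d = 208, Σd = 26, Σ1 = 7.
For Mᵀf: Σd·f = -152, Σf = -5.
Eliminating q: 7·(row 1) − 26·(row 2) gives 780·p = 7·(-152) − 26·(-5) = -934, so p = -467/390.
Then q = ((-5) − 26·(-467/390))/7 = 56/15.
Residuals: -83/39, 19/15, 571/390, -11/78, 253/390, -2/13, -373/390; SSR = 1883/195.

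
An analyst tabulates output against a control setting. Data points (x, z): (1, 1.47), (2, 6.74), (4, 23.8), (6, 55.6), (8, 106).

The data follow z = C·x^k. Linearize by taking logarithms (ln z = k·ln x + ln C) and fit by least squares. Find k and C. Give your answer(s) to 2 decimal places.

k = 2.02, C = 1.52

With ln zᵢ as the transformed response and ln xᵢ as the regressor:
XᵀX = [[9.9367, 5.9506]; [5.9506, 5]], rhs = [22.6137, 14.1446]ᵀ  (here Σln x = 5.9506, Σ(ln x)² = 9.9367, Σln z = 14.1446, Σln x·ln z = 22.6137).
Solving (det = 14.2736): k = 2.02462, ln C = 0.41936, so C = exp(0.41936) = 1.52099.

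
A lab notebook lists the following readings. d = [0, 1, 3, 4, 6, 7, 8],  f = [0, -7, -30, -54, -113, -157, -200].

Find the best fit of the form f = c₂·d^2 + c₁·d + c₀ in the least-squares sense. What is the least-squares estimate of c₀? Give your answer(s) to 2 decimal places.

Normal-equation sums: Σd^2·d^2 = 8131, Σd^2·d = 1163, Σd^2 = 175, Σd·d = 175, Σd = 29, Σ1 = 7.
Moment sums: Σd^2·f = -25702, Σd·f = -3690, Σf = -561.
Inverting the 3×3 Gram matrix, [c₂, c₁, c₀]ᵀ = [-49375/16566, -18239/16566, -805/753]ᵀ.

c₀ = -1.07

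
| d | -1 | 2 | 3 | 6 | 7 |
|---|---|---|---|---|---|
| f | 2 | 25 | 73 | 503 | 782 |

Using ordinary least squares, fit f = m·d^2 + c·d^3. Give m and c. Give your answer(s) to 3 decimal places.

The normal system AᵀA·[m, c]ᵀ = Aᵀf is [[3795, 24857]; [24857, 165099]]·[m, c]ᵀ = [57185, 379043]ᵀ.
Eliminating c: 165099·(row 1) − 24857·(row 2) gives 8680256·m = 165099·57185 − 24857·379043 = 19314464, so m = 46429/20866.
Then c = (379043 − 24857·(46429/20866))/165099 = 40915/20866.

m = 2.225, c = 1.961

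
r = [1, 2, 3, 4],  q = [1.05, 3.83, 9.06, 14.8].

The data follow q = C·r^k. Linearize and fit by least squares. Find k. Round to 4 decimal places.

Linearized form: ln q = k·ln r + ln C. From the 4 transformed points,
Over the data: Σln r = 3.1781, Σ(ln r)² = 3.6092, Σln q = 6.2902, Σln r·ln q = 7.0875.
Normal system: [[3.6092, 3.1781]; [3.1781, 4]]·[k, ln C]ᵀ = [7.0875, 6.2902]ᵀ.
Slope k = (n·Σln r·ln q − Σln r·Σln q)/(n·Σ(ln r)² − (Σln r)²) = (4·7.0875 − 3.1781·6.2902)/4.3368 = 1.92762; ln C = (Σln q − k·Σln r)/n = 0.04102.

k = 1.9276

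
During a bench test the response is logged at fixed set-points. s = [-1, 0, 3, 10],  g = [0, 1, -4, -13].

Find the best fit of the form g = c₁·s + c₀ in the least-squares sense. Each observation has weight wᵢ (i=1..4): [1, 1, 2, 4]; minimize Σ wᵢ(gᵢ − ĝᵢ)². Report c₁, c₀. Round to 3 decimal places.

c₁ = -1.279, c₀ = -0.182

The normal equations are: 419·c₁ + 45·c₀ = -544;  45·c₁ + 8·c₀ = -59.
Δ = 419·8 − 45² = 1327.
c₁ = ((-544)·8 − 45·(-59))/1327 = -1697/1327; c₀ = (419·(-59) − 45·(-544))/1327 = -241/1327.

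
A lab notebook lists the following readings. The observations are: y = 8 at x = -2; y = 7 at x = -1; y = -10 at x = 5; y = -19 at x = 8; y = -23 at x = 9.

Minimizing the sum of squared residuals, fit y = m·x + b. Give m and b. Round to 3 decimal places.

Forming AᵀA = [[175, 19]; [19, 5]] and Aᵀy = [-432, -37]ᵀ gives AᵀA·[m, b]ᵀ = Aᵀy.
Eliminating b: 5·(row 1) − 19·(row 2) gives 514·m = 5·(-432) − 19·(-37) = -1457, so m = -1457/514.
Then b = ((-37) − 19·(-1457/514))/5 = 1733/514.

m = -2.835, b = 3.372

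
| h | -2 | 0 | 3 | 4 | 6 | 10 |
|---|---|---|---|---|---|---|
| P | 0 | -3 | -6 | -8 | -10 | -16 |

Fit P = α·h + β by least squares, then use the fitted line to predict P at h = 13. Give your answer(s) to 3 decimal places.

Sums needed: Σh·h = 165, Σh = 21, Σ1 = 6.
Moment sums: Σh·P = -270, ΣP = -43.
Determinant 165·6 − 21² = 549.
α = ((-270)·6 − 21·(-43))/549 = -239/183; β = (165·(-43) − 21·(-270))/549 = -475/183.
At h = 13: P̂ = (-239/183)·(13) + (-475/183)·(1) = -1194/61.

P̂ = -19.574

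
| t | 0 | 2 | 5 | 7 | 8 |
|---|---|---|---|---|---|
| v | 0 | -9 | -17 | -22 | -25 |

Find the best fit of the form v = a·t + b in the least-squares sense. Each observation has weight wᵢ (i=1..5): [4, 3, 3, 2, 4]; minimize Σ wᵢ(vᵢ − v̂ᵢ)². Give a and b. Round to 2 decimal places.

Sums needed: Σwᵢ·t·t = 441, Σwᵢ·t = 67, Σwᵢ·1 = 16.
And Σwᵢ·t·v = -1417, Σwᵢ·v = -222.
Δ = 441·16 − 67² = 2567.
a = ((-1417)·16 − 67·(-222))/2567 = -7798/2567; b = (441·(-222) − 67·(-1417))/2567 = -2963/2567.

a = -3.04, b = -1.15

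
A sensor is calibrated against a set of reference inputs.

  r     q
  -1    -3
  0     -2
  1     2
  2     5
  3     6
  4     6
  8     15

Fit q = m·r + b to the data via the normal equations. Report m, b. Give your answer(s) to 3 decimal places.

XᵀX·[m, b]ᵀ = Xᵀq reads: 95·m + 17·b = 177;  17·m + 7·b = 29.
Δ = 95·7 − 17² = 376.
m = (177·7 − 17·29)/376 = 373/188; b = (95·29 − 17·177)/376 = -127/188.

m = 1.984, b = -0.676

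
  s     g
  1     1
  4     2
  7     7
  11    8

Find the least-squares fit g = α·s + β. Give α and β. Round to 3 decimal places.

The normal system AᵀA·[α, β]ᵀ = Aᵀg is [[187, 23]; [23, 4]]·[α, β]ᵀ = [146, 18]ᵀ.
Eliminating β: 4·(row 1) − 23·(row 2) gives 219·α = 4·146 − 23·18 = 170, so α = 170/219.
Then β = (18 − 23·(170/219))/4 = 8/219.

α = 0.776, β = 0.037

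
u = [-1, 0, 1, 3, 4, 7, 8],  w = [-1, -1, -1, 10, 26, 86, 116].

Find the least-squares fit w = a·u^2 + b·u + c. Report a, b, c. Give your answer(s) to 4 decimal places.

a = 1.9721, b = -1.0227, c = -2.6568

Sums needed: Σu^2·u^2 = 6836, Σu^2·u = 946, Σu^2 = 140, Σu·u = 140, Σu = 22, Σ1 = 7.
Right-hand side: Σu^2·w = 12142, Σu·w = 1664, Σw = 235.
So MᵀM·[a, b, c]ᵀ = Mᵀw: [[6836, 946, 140]; [946, 140, 22]; [140, 22, 7]]·[a, b, c]ᵀ = [12142, 1664, 235]ᵀ.
Row-reducing yields a = 34447/17467, b = -17863/17467, c = -46407/17467.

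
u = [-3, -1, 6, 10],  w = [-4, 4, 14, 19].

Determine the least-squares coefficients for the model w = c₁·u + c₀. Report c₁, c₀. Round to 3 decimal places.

With design matrix A, AᵀA = [[146, 12]; [12, 4]] and Aᵀw = [282, 33]ᵀ.
Determinant 146·4 − 12² = 440.
c₁ = (282·4 − 12·33)/440 = 183/110; c₀ = (146·33 − 12·282)/440 = 717/220.

c₁ = 1.664, c₀ = 3.259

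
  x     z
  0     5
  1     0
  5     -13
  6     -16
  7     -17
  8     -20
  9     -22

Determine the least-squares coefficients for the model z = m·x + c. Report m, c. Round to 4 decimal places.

m = -2.9798, c = 3.4677

Forming MᵀM = [[256, 36]; [36, 7]] and Mᵀz = [-638, -83]ᵀ gives MᵀM·[m, c]ᵀ = Mᵀz.
Determinant 256·7 − 36² = 496.
m = ((-638)·7 − 36·(-83))/496 = -739/248; c = (256·(-83) − 36·(-638))/496 = 215/62.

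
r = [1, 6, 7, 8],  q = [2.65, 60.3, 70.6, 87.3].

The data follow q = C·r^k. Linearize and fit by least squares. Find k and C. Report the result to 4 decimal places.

k = 1.6961, C = 2.6737

Let Y = ln q. Fitting Y = k·ln r + ln C by least squares:
XᵀX = [[11.3210, 5.8171]; [5.8171, 4]], rhs = [24.9226, 13.8003]ᵀ  (here Σln r = 5.8171, Σ(ln r)² = 11.3210, Σln q = 13.8003, Σln r·ln q = 24.9226).
Δ = 11.3210·4 − (5.8171)² = 11.4454; k = (24.9226·4 − 5.8171·13.8003)/11.4454 = 1.69610, ln C = (11.3210·13.8003 − 5.8171·24.9226)/11.4454 = 0.98347, so C = exp(0.98347) = 2.67371.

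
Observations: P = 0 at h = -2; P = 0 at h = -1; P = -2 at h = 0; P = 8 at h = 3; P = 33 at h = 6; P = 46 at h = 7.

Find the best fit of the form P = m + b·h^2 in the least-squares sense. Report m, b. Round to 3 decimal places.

With design matrix M, MᵀM = [[6, 99]; [99, 3795]] and MᵀP = [85, 3514]ᵀ.
det = 6·3795 − 99² = 12969.
m = (85·3795 − 99·3514)/12969 = -767/393; b = (6·3514 − 99·85)/12969 = 4223/4323.

m = -1.952, b = 0.977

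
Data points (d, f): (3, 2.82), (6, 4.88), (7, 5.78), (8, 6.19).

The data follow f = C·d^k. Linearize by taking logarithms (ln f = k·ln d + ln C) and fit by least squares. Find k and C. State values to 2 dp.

k = 0.82, C = 1.15

With ln fᵢ as the transformed response and ln dᵢ as the regressor:
Σln d = 6.9157, Σ(ln d)² = 12.5280, Σln f = 6.1992, Σln d·ln f = 11.1838.
Equations: 12.5280·k + 6.9157·ln C = 11.1838;  6.9157·k + 4·ln C = 6.1992.
Δ = 12.5280·4 − (6.9157)² = 2.2847; k = (11.1838·4 − 6.9157·6.1992)/2.2847 = 0.81540, ln C = (12.5280·6.1992 − 6.9157·11.1838)/2.2847 = 0.14004, so C = exp(0.14004) = 1.15031.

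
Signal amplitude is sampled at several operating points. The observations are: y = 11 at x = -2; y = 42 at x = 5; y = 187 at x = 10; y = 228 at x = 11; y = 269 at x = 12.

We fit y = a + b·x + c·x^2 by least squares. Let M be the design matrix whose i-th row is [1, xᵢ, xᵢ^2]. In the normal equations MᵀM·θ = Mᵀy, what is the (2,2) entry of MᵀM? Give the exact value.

394

Row 2 ↔ basis x, column 2 ↔ basis x, so (MᵀM)_{2,2} = Σᵢ (x)·(x) = (-2)·(-2) + (5)·(5) + (10)·(10) + (11)·(11) + (12)·(12) = 394.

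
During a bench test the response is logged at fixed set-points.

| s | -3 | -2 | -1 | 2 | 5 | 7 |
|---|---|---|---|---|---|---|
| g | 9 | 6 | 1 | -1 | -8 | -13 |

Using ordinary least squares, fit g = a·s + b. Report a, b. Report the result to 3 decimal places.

a = -2.029, b = 1.705

From the data, Σs·s = 92, Σs = 8, Σ1 = 6.
Moment sums: Σs·g = -173, Σg = -6.
So XᵀX·[a, b]ᵀ = Xᵀg: [[92, 8]; [8, 6]]·[a, b]ᵀ = [-173, -6]ᵀ.
Determinant 92·6 − 8² = 488.
a = ((-173)·6 − 8·(-6))/488 = -495/244; b = (92·(-6) − 8·(-173))/488 = 104/61.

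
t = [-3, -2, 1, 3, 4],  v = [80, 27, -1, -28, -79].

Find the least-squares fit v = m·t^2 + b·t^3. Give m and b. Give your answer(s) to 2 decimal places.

m = 2.92, b = -1.97

AᵀA·[m, b]ᵀ = Aᵀv reads: 435·m + 993·b = -689;  993·m + 5619·b = -8189.
Eliminating b: 5619·(row 1) − 993·(row 2) gives 1458216·m = 5619·(-689) − 993·(-8189) = 4260186, so m = 236677/81012.
Then b = ((-8189) − 993·(236677/81012))/5619 = -53297/27004.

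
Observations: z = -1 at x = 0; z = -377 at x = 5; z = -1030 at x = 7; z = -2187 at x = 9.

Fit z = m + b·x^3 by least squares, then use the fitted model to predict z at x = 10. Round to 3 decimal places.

Normal-equation sums: Σ1 = 4, Σx^3 = 1197, Σx^3·x^3 = 664715.
Moment sums: Σz = -3595, Σx^3·z = -1994738.
Determinant 4·664715 − 1197² = 1226051.
m = ((-3595)·664715 − 1197·(-1994738))/1226051 = -102581/64529; b = (4·(-1994738) − 1197·(-3595))/1226051 = -3675737/1226051.
At x = 10: ẑ = (-102581/64529)·(1) + (-3675737/1226051)·(1000) = -3677686039/1226051.

ẑ = -2999.619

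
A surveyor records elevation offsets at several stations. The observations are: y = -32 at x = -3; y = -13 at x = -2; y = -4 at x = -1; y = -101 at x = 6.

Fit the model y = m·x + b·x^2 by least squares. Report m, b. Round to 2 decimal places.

m = 1.27, b = -3.02

AᵀA·[m, b]ᵀ = Aᵀy reads: 50·m + 180·b = -480;  180·m + 1394·b = -3980.
Determinant 50·1394 − 180² = 37300.
m = ((-480)·1394 − 180·(-3980))/37300 = 2364/1865; b = (50·(-3980) − 180·(-480))/37300 = -1126/373.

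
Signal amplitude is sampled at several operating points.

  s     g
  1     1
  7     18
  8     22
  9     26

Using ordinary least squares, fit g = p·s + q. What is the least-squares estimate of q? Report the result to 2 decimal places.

With design matrix A, AᵀA = [[195, 25]; [25, 4]] and Aᵀg = [537, 67]ᵀ.
Eliminating q: 4·(row 1) − 25·(row 2) gives 155·p = 4·537 − 25·67 = 473, so p = 473/155.
Then q = (67 − 25·(473/155))/4 = -72/31.

q = -2.32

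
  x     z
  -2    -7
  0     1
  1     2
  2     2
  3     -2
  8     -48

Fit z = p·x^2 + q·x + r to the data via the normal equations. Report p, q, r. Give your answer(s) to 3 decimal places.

Sums needed: Σx^2·x^2 = 4210, Σx^2·x = 540, Σx^2 = 82, Σx·x = 82, Σx = 12, Σ1 = 6.
Right-hand side: Σx^2·z = -3108, Σx·z = -370, Σz = -52.
Row-reducing yields p = -14636/14177, q = 29863/14177, r = 17432/14177.

p = -1.032, q = 2.106, r = 1.230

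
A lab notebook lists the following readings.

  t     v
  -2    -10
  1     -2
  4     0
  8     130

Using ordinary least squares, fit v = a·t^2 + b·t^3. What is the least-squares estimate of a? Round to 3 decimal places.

Entries of MᵀM: Σt^2·t^2 = 4369, Σt^2·t^3 = 33761, Σt^3·t^3 = 266305.
Right-hand side: Σt^2·v = 8278, Σt^3·v = 66638.
det = 4369·266305 − 33761² = 23681424.
a = (8278·266305 − 33761·66638)/23681424 = -145169/75902; b = (4369·66638 − 33761·8278)/23681424 = 37397/75902.

a = -1.913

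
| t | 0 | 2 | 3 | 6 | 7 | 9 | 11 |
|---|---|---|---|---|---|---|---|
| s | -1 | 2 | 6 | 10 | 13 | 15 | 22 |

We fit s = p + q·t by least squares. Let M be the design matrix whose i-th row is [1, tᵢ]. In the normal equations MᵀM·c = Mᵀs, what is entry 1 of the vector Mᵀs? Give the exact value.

67

Entry 1 ↔ basis 1, so (Mᵀs)_{1} = Σᵢ sᵢ = (1)·(-1) + (1)·(2) + (1)·(6) + (1)·(10) + (1)·(13) + (1)·(15) + (1)·(22) = 67.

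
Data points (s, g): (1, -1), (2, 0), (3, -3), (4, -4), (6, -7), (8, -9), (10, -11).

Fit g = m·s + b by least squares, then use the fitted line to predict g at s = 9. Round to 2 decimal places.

With design matrix A, AᵀA = [[230, 34]; [34, 7]] and Aᵀg = [-250, -35]ᵀ.
Determinant 230·7 − 34² = 454.
m = ((-250)·7 − 34·(-35))/454 = -280/227; b = (230·(-35) − 34·(-250))/454 = 225/227.
At s = 9: ĝ = (-280/227)·(9) + (225/227)·(1) = -2295/227.

ĝ = -10.11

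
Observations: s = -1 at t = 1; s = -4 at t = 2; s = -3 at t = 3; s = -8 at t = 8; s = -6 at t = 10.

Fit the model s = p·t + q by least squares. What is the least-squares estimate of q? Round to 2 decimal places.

Sums needed: Σt·t = 178, Σt = 24, Σ1 = 5.
And Σt·s = -142, Σs = -22.
MᵀM·[p, q]ᵀ = Mᵀs becomes [[178, 24]; [24, 5]]·[p, q]ᵀ = [-142, -22]ᵀ.
det = 178·5 − 24² = 314.
p = ((-142)·5 − 24·(-22))/314 = -91/157; q = (178·(-22) − 24·(-142))/314 = -254/157.

q = -1.62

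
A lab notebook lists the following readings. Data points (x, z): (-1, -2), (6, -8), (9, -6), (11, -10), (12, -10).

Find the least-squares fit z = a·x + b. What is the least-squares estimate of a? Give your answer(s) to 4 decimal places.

Normal-equation sums: Σx·x = 383, Σx = 37, Σ1 = 5.
Right-hand side: Σx·z = -330, Σz = -36.
Determinant 383·5 − 37² = 546.
a = ((-330)·5 − 37·(-36))/546 = -53/91; b = (383·(-36) − 37·(-330))/546 = -263/91.

a = -0.5824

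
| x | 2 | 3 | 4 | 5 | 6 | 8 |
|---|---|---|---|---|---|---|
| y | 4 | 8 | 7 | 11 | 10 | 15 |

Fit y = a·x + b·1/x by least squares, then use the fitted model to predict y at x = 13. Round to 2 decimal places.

ŷ = 23.86

Entries of AᵀA: Σx·x = 154, Σx·1/x = 6, Σ1/x·1/x = 7301/14400.
Right-hand side: Σx·y = 295, Σ1/x·y = 1459/120.
Normal equations: [[154, 6]; [6, 7301/14400]]·[a, b]ᵀ = [295, 1459/120]ᵀ.
Determinant 154·(7301/14400) − 6² = 302977/7200.
a = (295·(7301/14400) − 6·(1459/120))/(302977/7200) = 1103315/605954; b = (154·(1459/120) − 6·295)/(302977/7200) = 737160/302977.
At x = 13: ŷ = (1103315/605954)·(13) + (737160/302977)·(1/13) = 187934555/7877402.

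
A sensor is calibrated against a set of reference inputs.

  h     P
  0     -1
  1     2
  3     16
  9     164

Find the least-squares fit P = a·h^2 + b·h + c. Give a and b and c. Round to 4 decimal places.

Sums needed: Σh^2·h^2 = 6643, Σh^2·h = 757, Σh^2 = 91, Σh·h = 91, Σh = 13, Σ1 = 4.
For AᵀP: Σh^2·P = 13430, Σh·P = 1526, ΣP = 181.
Normal equations: [[6643, 757, 91]; [757, 91, 13]; [91, 13, 4]]·[a, b, c]ᵀ = [13430, 1526, 181]ᵀ.
Solving the 3×3 system (Gaussian elimination) gives a = 1429/678, b = -2393/3390, c = -229/565.

a = 2.1077, b = -0.7059, c = -0.4053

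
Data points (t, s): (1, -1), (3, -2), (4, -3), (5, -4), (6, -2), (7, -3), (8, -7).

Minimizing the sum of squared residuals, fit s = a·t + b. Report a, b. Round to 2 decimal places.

a = -0.61, b = -0.20

Entries of MᵀM: Σt·t = 200, Σt = 34, Σ1 = 7.
And Σt·s = -128, Σs = -22.
det = 200·7 − 34² = 244.
a = ((-128)·7 − 34·(-22))/244 = -37/61; b = (200·(-22) − 34·(-128))/244 = -12/61.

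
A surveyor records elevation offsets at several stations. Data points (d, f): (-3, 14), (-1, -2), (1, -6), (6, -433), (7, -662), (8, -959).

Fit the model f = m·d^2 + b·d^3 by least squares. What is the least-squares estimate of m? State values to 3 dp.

m = -3.036

The normal equations are: 7876·m + 57108·b = -109284;  57108·m + 427180·b = -811984.
Eliminating b: 427180·(row 1) − 57108·(row 2) gives 103146016·m = 427180·(-109284) − 57108·(-811984) = -313156848, so m = -19572303/6446626.
Then b = ((-811984) − 57108·(-19572303/6446626))/427180 = -9637207/6446626.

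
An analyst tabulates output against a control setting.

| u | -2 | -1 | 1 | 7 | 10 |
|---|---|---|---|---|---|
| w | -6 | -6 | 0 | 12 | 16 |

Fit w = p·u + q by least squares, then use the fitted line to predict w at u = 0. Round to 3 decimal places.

The normal equations are: 155·p + 15·q = 262;  15·p + 5·q = 16.
(Σu·u = 155, Σu = 15, Σ1 = 5, Σu·w = 262, Σw = 16.)
Eliminating q: 5·(row 1) − 15·(row 2) gives 550·p = 5·262 − 15·16 = 1070, so p = 107/55.
Then q = (16 − 15·(107/55))/5 = -29/11.
At u = 0: ŵ = (107/55)·(0) + (-29/11)·(1) = -29/11.

ŵ = -2.636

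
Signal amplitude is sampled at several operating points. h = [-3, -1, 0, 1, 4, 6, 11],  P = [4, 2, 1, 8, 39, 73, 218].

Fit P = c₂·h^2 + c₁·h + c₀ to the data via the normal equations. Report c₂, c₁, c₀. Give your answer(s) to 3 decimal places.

c₂ = 1.483, c₁ = 3.275, c₀ = 1.872

XᵀX·[c₂, c₁, c₀]ᵀ = XᵀP reads: 16276·c₂ + 1584·c₁ + 184·c₀ = 29676;  1584·c₂ + 184·c₁ + 18·c₀ = 2986;  184·c₂ + 18·c₁ + 7·c₀ = 345.
(Σh^2·h^2 = 16276, Σh^2·h = 1584, Σh^2 = 184, Σh·h = 184, Σh = 18, Σ1 = 7, Σh^2·P = 29676, Σh·P = 2986, ΣP = 345.)
Row-reducing yields c₂ = 73851/49783, c₁ = 163015/49783, c₀ = 93183/49783.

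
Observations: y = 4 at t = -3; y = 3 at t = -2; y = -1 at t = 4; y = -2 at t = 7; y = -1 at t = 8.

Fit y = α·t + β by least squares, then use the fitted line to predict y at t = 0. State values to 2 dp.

AᵀA·[α, β]ᵀ = Aᵀy reads: 142·α + 14·β = -44;  14·α + 5·β = 3.
(Σt·t = 142, Σt = 14, Σ1 = 5, Σt·y = -44, Σy = 3.)
Δ = 142·5 − 14² = 514.
α = ((-44)·5 − 14·3)/514 = -131/257; β = (142·3 − 14·(-44))/514 = 521/257.
At t = 0: ŷ = (-131/257)·(0) + (521/257)·(1) = 521/257.

ŷ = 2.03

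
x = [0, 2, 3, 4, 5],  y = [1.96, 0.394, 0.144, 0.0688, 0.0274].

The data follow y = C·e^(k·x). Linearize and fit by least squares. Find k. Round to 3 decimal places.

k = -0.855

Linearized form: ln y = k·x + ln C. From the 5 transformed points,
Σx = 14.0000, Σ(x)² = 54.0000, Σln y = -8.4702, Σx·ln y = -36.3689.
Equations: 54.0000·k + 14.0000·ln C = -36.3689;  14.0000·k + 5·ln C = -8.4702.
Solving (det = 74.0000): k = -0.85489, ln C = 0.69967.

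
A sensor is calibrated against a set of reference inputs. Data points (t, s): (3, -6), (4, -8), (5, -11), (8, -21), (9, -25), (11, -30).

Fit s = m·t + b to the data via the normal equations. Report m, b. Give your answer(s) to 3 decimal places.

m = -3.135, b = 4.068

From the data, Σt·t = 316, Σt = 40, Σ1 = 6.
Right-hand side: Σt·s = -828, Σs = -101.
Eliminating b: 6·(row 1) − 40·(row 2) gives 296·m = 6·(-828) − 40·(-101) = -928, so m = -116/37.
Then b = ((-101) − 40·(-116/37))/6 = 301/74.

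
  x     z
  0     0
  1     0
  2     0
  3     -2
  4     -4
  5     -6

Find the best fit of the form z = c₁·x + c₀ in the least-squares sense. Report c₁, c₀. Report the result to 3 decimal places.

MᵀM·[c₁, c₀]ᵀ = Mᵀz reads: 55·c₁ + 15·c₀ = -52;  15·c₁ + 6·c₀ = -12.
Eliminating c₀: 6·(row 1) − 15·(row 2) gives 105·c₁ = 6·(-52) − 15·(-12) = -132, so c₁ = -44/35.
Then c₀ = ((-12) − 15·(-44/35))/6 = 8/7.

c₁ = -1.257, c₀ = 1.143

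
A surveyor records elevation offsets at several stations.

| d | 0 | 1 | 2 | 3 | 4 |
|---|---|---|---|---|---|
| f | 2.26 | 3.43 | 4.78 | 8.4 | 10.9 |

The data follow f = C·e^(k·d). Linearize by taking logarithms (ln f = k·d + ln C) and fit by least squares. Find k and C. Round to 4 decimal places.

Taking logs, ln f = k·d + ln C, so regress ln f on d.
Σd = 10.0000, Σ(d)² = 30.0000, Σln f = 8.1294, Σd·ln f = 20.3012.
Normal system: [[30.0000, 10.0000]; [10.0000, 5]]·[k, ln C]ᵀ = [20.3012, 8.1294]ᵀ.
Δ = 30.0000·5 − (10.0000)² = 50.0000; k = (20.3012·5 − 10.0000·8.1294)/50.0000 = 0.40425, ln C = (30.0000·8.1294 − 10.0000·20.3012)/50.0000 = 0.81738, so C = exp(0.81738) = 2.26456.

k = 0.4042, C = 2.2646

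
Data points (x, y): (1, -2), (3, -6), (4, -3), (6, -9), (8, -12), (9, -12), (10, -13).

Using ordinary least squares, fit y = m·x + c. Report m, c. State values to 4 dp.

m = -1.2885, c = -0.5962

Sums needed: Σx·x = 307, Σx = 41, Σ1 = 7.
Right-hand side: Σx·y = -420, Σy = -57.
Normal equations: [[307, 41]; [41, 7]]·[m, c]ᵀ = [-420, -57]ᵀ.
Eliminating c: 7·(row 1) − 41·(row 2) gives 468·m = 7·(-420) − 41·(-57) = -603, so m = -67/52.
Then c = ((-57) − 41·(-67/52))/7 = -31/52.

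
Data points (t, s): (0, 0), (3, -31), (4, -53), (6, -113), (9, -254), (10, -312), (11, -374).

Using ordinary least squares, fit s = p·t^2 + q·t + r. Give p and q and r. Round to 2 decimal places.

p = -3.00, q = -1.13, r = -0.13

The normal system AᵀA·[p, q, r]ᵀ = Aᵀs is [[32835, 3367, 363]; [3367, 363, 43]; [363, 43, 7]]·[p, q, r]ᵀ = [-102223, -10503, -1137]ᵀ.
Inverting the 3×3 Gram matrix, [p, q, r]ᵀ = [-241135/80482, -90805/80482, -5101/40241]ᵀ.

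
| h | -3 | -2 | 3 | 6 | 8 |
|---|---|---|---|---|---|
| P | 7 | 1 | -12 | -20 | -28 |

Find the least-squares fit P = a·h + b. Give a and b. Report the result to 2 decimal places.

a = -2.98, b = -3.24

Normal-equation sums: Σh·h = 122, Σh = 12, Σ1 = 5.
For MᵀP: Σh·P = -403, ΣP = -52.
MᵀM·[a, b]ᵀ = MᵀP becomes [[122, 12]; [12, 5]]·[a, b]ᵀ = [-403, -52]ᵀ.
det = 122·5 − 12² = 466.
a = ((-403)·5 − 12·(-52))/466 = -1391/466; b = (122·(-52) − 12·(-403))/466 = -754/233.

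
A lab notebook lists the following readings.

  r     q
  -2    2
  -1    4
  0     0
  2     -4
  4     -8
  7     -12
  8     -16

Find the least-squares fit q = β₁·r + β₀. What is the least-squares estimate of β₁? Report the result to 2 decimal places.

Entries of AᵀA: Σr·r = 138, Σr = 18, Σ1 = 7.
Right-hand side: Σr·q = -260, Σq = -34.
So AᵀA·[β₁, β₀]ᵀ = Aᵀq: [[138, 18]; [18, 7]]·[β₁, β₀]ᵀ = [-260, -34]ᵀ.
Determinant 138·7 − 18² = 642.
β₁ = ((-260)·7 − 18·(-34))/642 = -604/321; β₀ = (138·(-34) − 18·(-260))/642 = -2/107.

β₁ = -1.88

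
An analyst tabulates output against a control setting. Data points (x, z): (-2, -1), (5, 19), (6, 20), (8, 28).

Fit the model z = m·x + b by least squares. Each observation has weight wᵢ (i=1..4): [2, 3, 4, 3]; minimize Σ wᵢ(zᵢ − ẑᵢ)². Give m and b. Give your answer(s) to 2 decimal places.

Normal-equation sums: Σwᵢ·x·x = 419, Σwᵢ·x = 59, Σwᵢ·1 = 12.
Right-hand side: Σwᵢ·x·z = 1441, Σwᵢ·z = 219.
Normal equations: [[419, 59]; [59, 12]]·[m, b]ᵀ = [1441, 219]ᵀ.
det = 419·12 − 59² = 1547.
m = (1441·12 − 59·219)/1547 = 4371/1547; b = (419·219 − 59·1441)/1547 = 6742/1547.

m = 2.83, b = 4.36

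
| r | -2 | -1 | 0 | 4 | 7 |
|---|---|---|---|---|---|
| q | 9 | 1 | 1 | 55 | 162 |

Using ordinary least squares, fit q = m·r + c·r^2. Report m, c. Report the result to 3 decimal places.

With design matrix A, AᵀA = [[70, 398]; [398, 2674]] and Aᵀq = [1335, 8855]ᵀ.
det = 70·2674 − 398² = 28776.
m = (1335·2674 − 398·8855)/28776 = 11375/7194; c = (70·8855 − 398·1335)/28776 = 11065/3597.

m = 1.581, c = 3.076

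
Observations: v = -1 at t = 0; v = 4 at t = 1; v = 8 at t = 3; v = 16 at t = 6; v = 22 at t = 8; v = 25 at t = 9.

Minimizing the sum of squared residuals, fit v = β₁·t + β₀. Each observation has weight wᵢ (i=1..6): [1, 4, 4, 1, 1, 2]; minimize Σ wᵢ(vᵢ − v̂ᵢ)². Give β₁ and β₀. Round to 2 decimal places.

β₁ = 2.69, β₀ = 0.45

From the data, Σwᵢ·t·t = 302, Σwᵢ·t = 48, Σwᵢ·1 = 13.
Right-hand side: Σwᵢ·t·v = 834, Σwᵢ·v = 135.
Eliminating β₀: 13·(row 1) − 48·(row 2) gives 1622·β₁ = 13·834 − 48·135 = 4362, so β₁ = 2181/811.
Then β₀ = (135 − 48·(2181/811))/13 = 369/811.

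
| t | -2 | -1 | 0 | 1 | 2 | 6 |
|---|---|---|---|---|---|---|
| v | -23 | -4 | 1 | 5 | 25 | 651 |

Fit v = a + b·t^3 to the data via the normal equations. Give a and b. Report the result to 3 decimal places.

a = 0.798, b = 3.010

MᵀM·[a, b]ᵀ = Mᵀv reads: 6·a + 216·b = 655;  216·a + 46786·b = 141009.
(Σ1 = 6, Σt^3 = 216, Σt^3·t^3 = 46786, Σv = 655, Σt^3·v = 141009.)
Determinant 6·46786 − 216² = 234060.
a = (655·46786 − 216·141009)/234060 = 93443/117030; b = (6·141009 − 216·655)/234060 = 117429/39010.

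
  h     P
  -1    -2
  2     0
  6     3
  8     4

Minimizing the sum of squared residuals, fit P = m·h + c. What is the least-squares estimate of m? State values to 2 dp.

Forming MᵀM = [[105, 15]; [15, 4]] and MᵀP = [52, 5]ᵀ gives MᵀM·[m, c]ᵀ = MᵀP.
Determinant 105·4 − 15² = 195.
m = (52·4 − 15·5)/195 = 133/195; c = (105·5 − 15·52)/195 = -17/13.

m = 0.68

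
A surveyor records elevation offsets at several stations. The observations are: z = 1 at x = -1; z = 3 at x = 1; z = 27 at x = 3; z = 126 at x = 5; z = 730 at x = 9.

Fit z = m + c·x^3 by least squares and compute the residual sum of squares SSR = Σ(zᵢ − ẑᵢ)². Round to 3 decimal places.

SSR = 2.695

Normal-equation sums: Σ1 = 5, Σx^3 = 881, Σx^3·x^3 = 547797.
Moment sums: Σz = 887, Σx^3·z = 548651.
Δ = 5·547797 − 881² = 1962824.
m = (887·547797 − 881·548651)/1962824 = 316801/245353; c = (5·548651 − 881·887)/1962824 = 245226/245353.
Residuals: 173778/245353, 2384/3361, -313372/245353, -55573/245353, 21135/245353; SSR = 661182/245353.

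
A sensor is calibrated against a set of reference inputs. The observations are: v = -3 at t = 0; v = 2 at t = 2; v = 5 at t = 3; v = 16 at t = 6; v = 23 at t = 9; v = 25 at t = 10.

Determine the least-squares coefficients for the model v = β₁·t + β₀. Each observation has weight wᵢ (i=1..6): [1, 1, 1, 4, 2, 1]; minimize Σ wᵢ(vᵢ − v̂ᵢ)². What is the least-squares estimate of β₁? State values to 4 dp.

With design matrix M, MᵀWM = [[419, 57]; [57, 10]] and MᵀWv = [1067, 139]ᵀ.
Eliminating β₀: 10·(row 1) − 57·(row 2) gives 941·β₁ = 10·1067 − 57·139 = 2747, so β₁ = 2747/941.
Then β₀ = (139 − 57·(2747/941))/10 = -2578/941.

β₁ = 2.9192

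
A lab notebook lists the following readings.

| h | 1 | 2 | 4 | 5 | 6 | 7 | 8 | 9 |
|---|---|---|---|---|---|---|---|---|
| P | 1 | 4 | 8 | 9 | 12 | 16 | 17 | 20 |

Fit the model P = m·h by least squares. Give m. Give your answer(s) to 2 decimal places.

m = 2.12

Entries of AᵀA: Σh·h = 276.
For AᵀP: Σh·P = 586.
Hence m = 586 / 276 ≈ 2.12319.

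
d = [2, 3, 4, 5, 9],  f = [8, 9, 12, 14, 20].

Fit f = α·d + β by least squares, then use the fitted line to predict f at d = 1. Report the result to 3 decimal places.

f̂ = 6.288

Forming AᵀA = [[135, 23]; [23, 5]] and Aᵀf = [341, 63]ᵀ gives AᵀA·[α, β]ᵀ = Aᵀf.
Eliminating β: 5·(row 1) − 23·(row 2) gives 146·α = 5·341 − 23·63 = 256, so α = 128/73.
Then β = (63 − 23·(128/73))/5 = 331/73.
At d = 1: f̂ = (128/73)·(1) + (331/73)·(1) = 459/73.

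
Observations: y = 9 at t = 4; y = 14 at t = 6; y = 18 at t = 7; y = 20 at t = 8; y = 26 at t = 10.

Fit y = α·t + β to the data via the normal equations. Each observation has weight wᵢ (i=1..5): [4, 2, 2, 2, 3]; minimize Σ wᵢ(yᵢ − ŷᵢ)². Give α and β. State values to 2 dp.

α = 2.84, β = -2.45

The normal equations are: 662·α + 88·β = 1664;  88·α + 13·β = 218.
(Σwᵢ·t·t = 662, Σwᵢ·t = 88, Σwᵢ·1 = 13, Σwᵢ·t·y = 1664, Σwᵢ·y = 218.)
Δ = 662·13 − 88² = 862.
α = (1664·13 − 88·218)/862 = 1224/431; β = (662·218 − 88·1664)/862 = -1058/431.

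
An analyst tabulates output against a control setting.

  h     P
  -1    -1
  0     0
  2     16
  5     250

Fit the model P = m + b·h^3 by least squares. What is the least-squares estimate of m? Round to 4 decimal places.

m = 0.3490

The normal equations are: 4·m + 132·b = 265;  132·m + 15690·b = 31379.
det = 4·15690 − 132² = 45336.
m = (265·15690 − 132·31379)/45336 = 2637/7556; b = (4·31379 − 132·265)/45336 = 11317/5667.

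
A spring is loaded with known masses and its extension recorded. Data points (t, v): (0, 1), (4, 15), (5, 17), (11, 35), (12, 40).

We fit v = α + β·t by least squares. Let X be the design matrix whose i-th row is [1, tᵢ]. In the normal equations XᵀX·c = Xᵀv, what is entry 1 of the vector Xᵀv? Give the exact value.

Entry 1 ↔ basis 1, so (Xᵀv)_{1} = Σᵢ vᵢ = (1)·(1) + (1)·(15) + (1)·(17) + (1)·(35) + (1)·(40) = 108.

108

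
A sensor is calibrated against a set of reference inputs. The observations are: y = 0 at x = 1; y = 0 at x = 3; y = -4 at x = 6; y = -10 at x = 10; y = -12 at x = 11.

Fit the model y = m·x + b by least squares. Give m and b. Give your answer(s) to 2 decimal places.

Forming AᵀA = [[267, 31]; [31, 5]] and Aᵀy = [-256, -26]ᵀ gives AᵀA·[m, b]ᵀ = Aᵀy.
det = 267·5 − 31² = 374.
m = ((-256)·5 − 31·(-26))/374 = -237/187; b = (267·(-26) − 31·(-256))/374 = 497/187.

m = -1.27, b = 2.66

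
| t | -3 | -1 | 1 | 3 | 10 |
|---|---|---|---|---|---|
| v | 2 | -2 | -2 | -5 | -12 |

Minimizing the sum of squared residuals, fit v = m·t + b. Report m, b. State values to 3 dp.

From the data, Σt·t = 120, Σt = 10, Σ1 = 5.
Moment sums: Σt·v = -141, Σv = -19.
Normal equations: [[120, 10]; [10, 5]]·[m, b]ᵀ = [-141, -19]ᵀ.
Eliminating b: 5·(row 1) − 10·(row 2) gives 500·m = 5·(-141) − 10·(-19) = -515, so m = -103/100.
Then b = ((-19) − 10·(-103/100))/5 = -87/50.

m = -1.030, b = -1.740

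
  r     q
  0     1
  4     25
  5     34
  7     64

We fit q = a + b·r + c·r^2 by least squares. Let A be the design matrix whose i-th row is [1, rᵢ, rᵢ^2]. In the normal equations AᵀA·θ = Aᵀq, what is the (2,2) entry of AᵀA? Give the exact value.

90

Row 2 ↔ basis r, column 2 ↔ basis r, so (AᵀA)_{2,2} = Σᵢ (r)·(r) = (0)·(0) + (4)·(4) + (5)·(5) + (7)·(7) = 90.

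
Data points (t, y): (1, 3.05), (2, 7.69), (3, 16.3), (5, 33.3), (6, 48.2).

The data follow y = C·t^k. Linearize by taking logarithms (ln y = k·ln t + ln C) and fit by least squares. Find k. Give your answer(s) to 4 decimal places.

k = 1.5394

Let Y = ln y. Fitting Y = k·ln t + ln C by least squares:
Sums: Σln t = 5.1930, Σ(ln t)² = 7.4881, Σln y = 13.3271, Σln t·ln y = 17.0661.
Normal system: [[7.4881, 5.1930]; [5.1930, 5]]·[k, ln C]ᵀ = [17.0661, 13.3271]ᵀ.
Solving (det = 10.4737): k = 1.53939, ln C = 1.06664.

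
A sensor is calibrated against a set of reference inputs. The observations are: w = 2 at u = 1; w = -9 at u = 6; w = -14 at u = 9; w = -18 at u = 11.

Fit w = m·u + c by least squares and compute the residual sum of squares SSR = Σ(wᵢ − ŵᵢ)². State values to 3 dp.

SSR = 0.740

AᵀA·[m, c]ᵀ = Aᵀw reads: 239·m + 27·c = -376;  27·m + 4·c = -39.
Eliminating c: 4·(row 1) − 27·(row 2) gives 227·m = 4·(-376) − 27·(-39) = -451, so m = -451/227.
Then c = ((-39) − 27·(-451/227))/4 = 831/227.
Residuals: 74/227, -168/227, 50/227, 44/227; SSR = 168/227.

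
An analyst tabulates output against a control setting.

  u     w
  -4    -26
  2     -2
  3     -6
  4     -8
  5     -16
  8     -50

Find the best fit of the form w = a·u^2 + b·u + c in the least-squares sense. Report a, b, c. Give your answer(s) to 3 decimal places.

Entries of MᵀM: Σu^2·u^2 = 5330, Σu^2·u = 672, Σu^2 = 134, Σu·u = 134, Σu = 18, Σ1 = 6.
And Σu^2·w = -4206, Σu·w = -430, Σw = -108.
MᵀM·[a, b, c]ᵀ = Mᵀw becomes [[5330, 672, 134]; [672, 134, 18]; [134, 18, 6]]·[a, b, c]ᵀ = [-4206, -430, -108]ᵀ.
Inverting the 3×3 Gram matrix, [a, b, c]ᵀ = [-17235/17113, 177467/85565, -147996/85565]ᵀ.

a = -1.007, b = 2.074, c = -1.730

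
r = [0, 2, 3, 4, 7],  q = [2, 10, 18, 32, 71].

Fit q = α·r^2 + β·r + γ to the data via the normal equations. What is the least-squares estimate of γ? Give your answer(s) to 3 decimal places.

γ = 1.304

From the data, Σr^2·r^2 = 2754, Σr^2·r = 442, Σr^2 = 78, Σr·r = 78, Σr = 16, Σ1 = 5.
Moment sums: Σr^2·q = 4193, Σr·q = 699, Σq = 133.
Normal equations: [[2754, 442, 78]; [442, 78, 16]; [78, 16, 5]]·[α, β, γ]ᵀ = [4193, 699, 133]ᵀ.
Inverting the 3×3 Gram matrix, [α, β, γ]ᵀ = [5207/5224, 15911/5224, 3407/2612]ᵀ.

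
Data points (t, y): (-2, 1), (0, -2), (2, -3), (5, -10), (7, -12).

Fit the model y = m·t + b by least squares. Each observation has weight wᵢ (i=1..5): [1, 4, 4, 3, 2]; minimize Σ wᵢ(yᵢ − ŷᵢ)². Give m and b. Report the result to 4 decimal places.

The normal equations are: 193·m + 35·b = -344;  35·m + 14·b = -73.
(Σwᵢ·t·t = 193, Σwᵢ·t = 35, Σwᵢ·1 = 14, Σwᵢ·t·y = -344, Σwᵢ·y = -73.)
Eliminating b: 14·(row 1) − 35·(row 2) gives 1477·m = 14·(-344) − 35·(-73) = -2261, so m = -323/211.
Then b = ((-73) − 35·(-323/211))/14 = -2049/1477.

m = -1.5308, b = -1.3873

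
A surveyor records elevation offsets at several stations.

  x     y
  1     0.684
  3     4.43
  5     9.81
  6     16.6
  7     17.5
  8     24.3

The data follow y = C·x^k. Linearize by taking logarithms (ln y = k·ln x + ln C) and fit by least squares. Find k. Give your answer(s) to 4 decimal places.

With ln yᵢ as the transformed response and ln xᵢ as the regressor:
Over the data: Σln x = 8.5252, Σ(ln x)² = 15.1183, Σln y = 12.2541, Σln x·ln y = 22.5479.
Normal system: [[15.1183, 8.5252]; [8.5252, 6]]·[k, ln C]ᵀ = [22.5479, 12.2541]ᵀ.
Δ = 15.1183·6 − (8.5252)² = 18.0313; k = (22.5479·6 − 8.5252·12.2541)/18.0313 = 1.70922, ln C = (15.1183·12.2541 − 8.5252·22.5479)/18.0313 = -0.38622.

k = 1.7092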